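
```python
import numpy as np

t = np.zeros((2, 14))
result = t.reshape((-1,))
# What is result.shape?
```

(28,)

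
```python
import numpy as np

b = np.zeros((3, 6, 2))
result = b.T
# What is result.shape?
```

(2, 6, 3)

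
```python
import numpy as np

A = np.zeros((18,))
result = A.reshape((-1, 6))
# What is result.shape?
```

(3, 6)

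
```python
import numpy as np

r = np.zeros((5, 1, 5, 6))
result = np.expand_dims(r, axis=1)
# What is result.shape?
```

(5, 1, 1, 5, 6)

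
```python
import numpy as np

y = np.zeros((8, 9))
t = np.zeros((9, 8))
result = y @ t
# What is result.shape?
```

(8, 8)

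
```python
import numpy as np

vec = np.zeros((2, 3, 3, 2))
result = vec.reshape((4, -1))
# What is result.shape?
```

(4, 9)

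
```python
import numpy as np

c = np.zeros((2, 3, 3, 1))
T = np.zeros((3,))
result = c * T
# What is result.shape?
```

(2, 3, 3, 3)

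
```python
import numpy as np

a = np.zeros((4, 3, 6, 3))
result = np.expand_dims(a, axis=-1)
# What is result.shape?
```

(4, 3, 6, 3, 1)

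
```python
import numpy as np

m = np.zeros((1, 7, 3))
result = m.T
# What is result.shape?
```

(3, 7, 1)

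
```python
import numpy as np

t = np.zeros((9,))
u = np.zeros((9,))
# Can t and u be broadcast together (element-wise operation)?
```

Yes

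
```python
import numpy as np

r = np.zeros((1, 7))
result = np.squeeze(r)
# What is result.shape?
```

(7,)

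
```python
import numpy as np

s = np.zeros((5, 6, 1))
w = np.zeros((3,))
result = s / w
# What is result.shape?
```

(5, 6, 3)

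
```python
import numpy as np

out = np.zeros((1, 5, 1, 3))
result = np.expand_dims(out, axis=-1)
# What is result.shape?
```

(1, 5, 1, 3, 1)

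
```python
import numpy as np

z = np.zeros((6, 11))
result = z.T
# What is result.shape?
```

(11, 6)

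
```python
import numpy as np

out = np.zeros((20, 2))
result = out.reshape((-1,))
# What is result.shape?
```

(40,)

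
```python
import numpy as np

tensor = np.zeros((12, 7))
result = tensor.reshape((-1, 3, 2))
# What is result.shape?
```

(14, 3, 2)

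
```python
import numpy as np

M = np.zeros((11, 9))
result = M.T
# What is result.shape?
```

(9, 11)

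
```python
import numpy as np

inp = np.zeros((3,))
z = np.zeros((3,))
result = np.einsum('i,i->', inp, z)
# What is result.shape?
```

()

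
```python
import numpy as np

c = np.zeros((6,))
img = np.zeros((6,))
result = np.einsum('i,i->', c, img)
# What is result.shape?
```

()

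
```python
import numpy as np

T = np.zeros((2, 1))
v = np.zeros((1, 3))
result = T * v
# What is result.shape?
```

(2, 3)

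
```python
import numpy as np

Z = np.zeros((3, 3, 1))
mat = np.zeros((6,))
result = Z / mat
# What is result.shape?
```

(3, 3, 6)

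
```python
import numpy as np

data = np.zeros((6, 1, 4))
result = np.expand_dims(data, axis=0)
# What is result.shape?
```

(1, 6, 1, 4)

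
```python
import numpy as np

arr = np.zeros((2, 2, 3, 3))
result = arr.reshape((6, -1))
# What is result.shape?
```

(6, 6)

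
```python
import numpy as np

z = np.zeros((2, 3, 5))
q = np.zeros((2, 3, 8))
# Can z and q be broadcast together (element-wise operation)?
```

No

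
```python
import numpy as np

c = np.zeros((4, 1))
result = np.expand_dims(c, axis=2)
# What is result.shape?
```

(4, 1, 1)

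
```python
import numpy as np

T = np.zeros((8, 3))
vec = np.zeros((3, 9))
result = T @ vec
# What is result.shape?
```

(8, 9)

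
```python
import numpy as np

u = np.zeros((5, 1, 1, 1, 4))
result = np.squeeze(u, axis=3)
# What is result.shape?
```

(5, 1, 1, 4)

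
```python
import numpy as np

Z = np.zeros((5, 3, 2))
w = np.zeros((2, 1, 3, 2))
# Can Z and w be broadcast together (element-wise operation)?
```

Yes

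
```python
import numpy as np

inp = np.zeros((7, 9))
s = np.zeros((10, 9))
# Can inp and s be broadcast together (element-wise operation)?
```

No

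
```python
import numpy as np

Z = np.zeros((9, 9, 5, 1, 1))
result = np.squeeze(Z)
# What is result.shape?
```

(9, 9, 5)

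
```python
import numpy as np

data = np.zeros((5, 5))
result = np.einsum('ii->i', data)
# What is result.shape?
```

(5,)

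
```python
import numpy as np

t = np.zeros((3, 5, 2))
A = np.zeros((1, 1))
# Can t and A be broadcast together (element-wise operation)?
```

Yes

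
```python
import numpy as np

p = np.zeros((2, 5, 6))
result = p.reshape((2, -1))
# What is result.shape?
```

(2, 30)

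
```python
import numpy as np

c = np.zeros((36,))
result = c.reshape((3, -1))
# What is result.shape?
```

(3, 12)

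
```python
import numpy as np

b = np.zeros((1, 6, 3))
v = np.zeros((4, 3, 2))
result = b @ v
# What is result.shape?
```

(4, 6, 2)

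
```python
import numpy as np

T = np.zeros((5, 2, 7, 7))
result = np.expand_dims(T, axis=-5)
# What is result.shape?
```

(1, 5, 2, 7, 7)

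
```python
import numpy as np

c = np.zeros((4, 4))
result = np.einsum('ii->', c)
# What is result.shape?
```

()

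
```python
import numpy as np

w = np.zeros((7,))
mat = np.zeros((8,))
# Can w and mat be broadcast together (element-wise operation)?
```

No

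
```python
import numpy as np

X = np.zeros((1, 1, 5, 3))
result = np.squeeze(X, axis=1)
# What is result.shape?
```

(1, 5, 3)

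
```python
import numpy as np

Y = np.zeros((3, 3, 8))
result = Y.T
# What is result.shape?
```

(8, 3, 3)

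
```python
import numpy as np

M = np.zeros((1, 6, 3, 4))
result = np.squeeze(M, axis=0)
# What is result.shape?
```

(6, 3, 4)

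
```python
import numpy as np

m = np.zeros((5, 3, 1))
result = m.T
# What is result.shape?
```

(1, 3, 5)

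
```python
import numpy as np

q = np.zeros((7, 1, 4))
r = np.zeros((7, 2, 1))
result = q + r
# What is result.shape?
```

(7, 2, 4)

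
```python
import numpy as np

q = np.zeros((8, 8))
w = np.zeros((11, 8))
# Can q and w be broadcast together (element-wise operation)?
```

No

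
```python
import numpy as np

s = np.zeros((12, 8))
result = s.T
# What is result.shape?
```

(8, 12)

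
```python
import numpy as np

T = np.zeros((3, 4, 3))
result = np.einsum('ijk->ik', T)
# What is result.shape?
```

(3, 3)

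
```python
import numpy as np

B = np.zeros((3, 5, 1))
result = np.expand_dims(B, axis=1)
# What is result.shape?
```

(3, 1, 5, 1)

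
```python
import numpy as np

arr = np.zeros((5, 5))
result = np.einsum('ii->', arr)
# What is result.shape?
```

()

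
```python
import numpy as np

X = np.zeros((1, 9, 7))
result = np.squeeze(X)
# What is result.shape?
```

(9, 7)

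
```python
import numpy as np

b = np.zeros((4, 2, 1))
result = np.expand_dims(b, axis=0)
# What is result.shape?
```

(1, 4, 2, 1)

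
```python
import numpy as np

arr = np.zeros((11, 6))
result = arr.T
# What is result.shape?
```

(6, 11)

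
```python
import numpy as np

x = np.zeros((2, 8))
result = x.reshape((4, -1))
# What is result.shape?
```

(4, 4)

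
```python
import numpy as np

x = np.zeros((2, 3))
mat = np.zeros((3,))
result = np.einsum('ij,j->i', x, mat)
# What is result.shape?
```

(2,)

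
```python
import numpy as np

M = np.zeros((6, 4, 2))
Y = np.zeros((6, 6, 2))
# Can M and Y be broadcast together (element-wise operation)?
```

No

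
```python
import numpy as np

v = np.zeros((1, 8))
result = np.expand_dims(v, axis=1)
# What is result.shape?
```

(1, 1, 8)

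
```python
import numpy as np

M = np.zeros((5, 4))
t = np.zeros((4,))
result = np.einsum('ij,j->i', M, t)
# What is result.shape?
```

(5,)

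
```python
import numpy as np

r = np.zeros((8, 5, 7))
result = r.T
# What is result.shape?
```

(7, 5, 8)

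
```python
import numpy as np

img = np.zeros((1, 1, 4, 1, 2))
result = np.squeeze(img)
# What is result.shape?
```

(4, 2)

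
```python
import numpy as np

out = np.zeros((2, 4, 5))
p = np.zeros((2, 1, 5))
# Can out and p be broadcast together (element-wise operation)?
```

Yes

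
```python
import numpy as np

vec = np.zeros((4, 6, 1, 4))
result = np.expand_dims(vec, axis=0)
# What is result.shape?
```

(1, 4, 6, 1, 4)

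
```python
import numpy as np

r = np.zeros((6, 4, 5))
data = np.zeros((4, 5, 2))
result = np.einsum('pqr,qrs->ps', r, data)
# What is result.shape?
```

(6, 2)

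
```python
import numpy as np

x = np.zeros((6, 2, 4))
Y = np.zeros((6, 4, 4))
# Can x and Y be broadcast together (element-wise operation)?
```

No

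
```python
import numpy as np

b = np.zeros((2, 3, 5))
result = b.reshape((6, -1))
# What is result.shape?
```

(6, 5)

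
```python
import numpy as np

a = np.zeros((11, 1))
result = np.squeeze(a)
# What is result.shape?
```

(11,)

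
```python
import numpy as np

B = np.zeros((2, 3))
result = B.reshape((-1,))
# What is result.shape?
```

(6,)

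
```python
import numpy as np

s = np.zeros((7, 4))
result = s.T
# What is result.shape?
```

(4, 7)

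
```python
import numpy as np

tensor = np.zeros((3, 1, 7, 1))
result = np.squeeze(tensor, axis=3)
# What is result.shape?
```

(3, 1, 7)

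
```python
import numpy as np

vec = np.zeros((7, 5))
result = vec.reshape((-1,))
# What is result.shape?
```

(35,)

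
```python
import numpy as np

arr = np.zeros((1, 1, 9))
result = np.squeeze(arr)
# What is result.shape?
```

(9,)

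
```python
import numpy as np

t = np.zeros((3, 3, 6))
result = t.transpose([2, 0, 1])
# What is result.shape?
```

(6, 3, 3)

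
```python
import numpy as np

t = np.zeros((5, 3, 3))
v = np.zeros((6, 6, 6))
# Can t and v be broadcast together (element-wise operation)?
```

No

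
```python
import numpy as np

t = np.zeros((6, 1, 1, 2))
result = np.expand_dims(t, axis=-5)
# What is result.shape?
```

(1, 6, 1, 1, 2)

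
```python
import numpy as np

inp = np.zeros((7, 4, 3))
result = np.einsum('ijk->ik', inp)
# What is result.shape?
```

(7, 3)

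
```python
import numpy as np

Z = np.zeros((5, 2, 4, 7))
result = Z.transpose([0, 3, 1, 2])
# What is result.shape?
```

(5, 7, 2, 4)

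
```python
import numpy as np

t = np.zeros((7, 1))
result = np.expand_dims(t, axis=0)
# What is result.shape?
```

(1, 7, 1)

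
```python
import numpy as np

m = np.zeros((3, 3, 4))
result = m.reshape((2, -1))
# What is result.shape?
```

(2, 18)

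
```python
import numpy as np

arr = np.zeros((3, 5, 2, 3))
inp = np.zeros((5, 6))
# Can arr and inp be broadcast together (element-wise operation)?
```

No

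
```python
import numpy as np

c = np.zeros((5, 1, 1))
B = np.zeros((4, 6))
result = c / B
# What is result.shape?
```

(5, 4, 6)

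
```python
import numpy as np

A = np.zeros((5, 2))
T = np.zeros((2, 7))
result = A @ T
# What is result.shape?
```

(5, 7)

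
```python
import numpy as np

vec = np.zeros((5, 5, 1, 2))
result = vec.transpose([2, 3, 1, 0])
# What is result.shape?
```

(1, 2, 5, 5)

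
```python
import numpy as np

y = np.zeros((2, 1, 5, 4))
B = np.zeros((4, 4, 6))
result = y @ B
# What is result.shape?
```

(2, 4, 5, 6)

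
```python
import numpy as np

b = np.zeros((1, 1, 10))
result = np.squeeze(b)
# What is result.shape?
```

(10,)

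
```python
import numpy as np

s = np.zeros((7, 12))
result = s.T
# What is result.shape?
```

(12, 7)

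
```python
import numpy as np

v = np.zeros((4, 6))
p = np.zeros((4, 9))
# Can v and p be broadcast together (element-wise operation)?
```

No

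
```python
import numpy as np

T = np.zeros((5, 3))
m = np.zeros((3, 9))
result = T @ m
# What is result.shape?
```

(5, 9)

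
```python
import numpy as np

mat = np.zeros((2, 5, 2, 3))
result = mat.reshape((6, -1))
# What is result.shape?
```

(6, 10)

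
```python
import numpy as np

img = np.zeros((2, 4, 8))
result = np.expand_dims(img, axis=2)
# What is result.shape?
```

(2, 4, 1, 8)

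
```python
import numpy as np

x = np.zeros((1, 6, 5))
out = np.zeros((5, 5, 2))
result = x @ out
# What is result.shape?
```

(5, 6, 2)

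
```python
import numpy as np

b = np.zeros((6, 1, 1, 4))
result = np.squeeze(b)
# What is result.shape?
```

(6, 4)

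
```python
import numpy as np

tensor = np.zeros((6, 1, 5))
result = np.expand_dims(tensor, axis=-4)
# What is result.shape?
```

(1, 6, 1, 5)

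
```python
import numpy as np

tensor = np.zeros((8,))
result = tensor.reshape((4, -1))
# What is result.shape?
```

(4, 2)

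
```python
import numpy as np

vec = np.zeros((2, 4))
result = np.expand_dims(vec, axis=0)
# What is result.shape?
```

(1, 2, 4)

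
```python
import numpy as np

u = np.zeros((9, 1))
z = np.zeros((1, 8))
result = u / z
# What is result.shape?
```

(9, 8)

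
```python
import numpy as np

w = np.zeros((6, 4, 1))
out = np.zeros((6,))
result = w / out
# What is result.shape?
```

(6, 4, 6)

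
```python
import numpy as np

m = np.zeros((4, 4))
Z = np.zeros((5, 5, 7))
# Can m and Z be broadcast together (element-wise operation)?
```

No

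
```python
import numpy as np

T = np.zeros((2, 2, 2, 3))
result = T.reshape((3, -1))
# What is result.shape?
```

(3, 8)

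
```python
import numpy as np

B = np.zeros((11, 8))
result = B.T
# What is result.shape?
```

(8, 11)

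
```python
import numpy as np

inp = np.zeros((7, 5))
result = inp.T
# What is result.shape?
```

(5, 7)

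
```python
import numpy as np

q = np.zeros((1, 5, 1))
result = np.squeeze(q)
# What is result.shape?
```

(5,)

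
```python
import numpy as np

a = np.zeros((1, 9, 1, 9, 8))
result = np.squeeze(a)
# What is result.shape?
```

(9, 9, 8)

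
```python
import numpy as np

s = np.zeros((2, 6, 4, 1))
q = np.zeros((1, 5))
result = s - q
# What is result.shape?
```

(2, 6, 4, 5)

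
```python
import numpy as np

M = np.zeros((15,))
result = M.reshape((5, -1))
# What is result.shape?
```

(5, 3)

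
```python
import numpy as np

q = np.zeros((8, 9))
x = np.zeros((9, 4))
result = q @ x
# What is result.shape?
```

(8, 4)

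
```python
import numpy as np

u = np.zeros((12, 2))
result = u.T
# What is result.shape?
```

(2, 12)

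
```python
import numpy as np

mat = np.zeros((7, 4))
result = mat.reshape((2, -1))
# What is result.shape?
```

(2, 14)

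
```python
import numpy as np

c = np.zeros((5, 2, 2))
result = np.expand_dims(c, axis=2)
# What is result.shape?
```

(5, 2, 1, 2)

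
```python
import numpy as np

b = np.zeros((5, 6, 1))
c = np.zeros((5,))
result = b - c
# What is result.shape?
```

(5, 6, 5)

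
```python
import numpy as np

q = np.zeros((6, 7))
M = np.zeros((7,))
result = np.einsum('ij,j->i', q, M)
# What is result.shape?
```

(6,)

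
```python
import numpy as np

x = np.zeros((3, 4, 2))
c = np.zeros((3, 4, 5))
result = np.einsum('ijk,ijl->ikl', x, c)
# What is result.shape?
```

(3, 2, 5)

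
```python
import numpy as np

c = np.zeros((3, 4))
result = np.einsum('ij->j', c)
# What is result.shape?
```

(4,)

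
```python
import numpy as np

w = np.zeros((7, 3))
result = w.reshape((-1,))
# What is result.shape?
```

(21,)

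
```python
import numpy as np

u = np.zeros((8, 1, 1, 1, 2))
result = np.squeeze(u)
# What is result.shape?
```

(8, 2)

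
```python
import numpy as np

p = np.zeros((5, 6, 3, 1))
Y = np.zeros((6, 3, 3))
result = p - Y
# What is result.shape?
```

(5, 6, 3, 3)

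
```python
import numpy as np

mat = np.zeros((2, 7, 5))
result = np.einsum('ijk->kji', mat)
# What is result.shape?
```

(5, 7, 2)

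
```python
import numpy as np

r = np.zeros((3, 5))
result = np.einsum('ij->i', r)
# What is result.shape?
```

(3,)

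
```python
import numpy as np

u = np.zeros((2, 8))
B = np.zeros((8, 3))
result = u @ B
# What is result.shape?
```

(2, 3)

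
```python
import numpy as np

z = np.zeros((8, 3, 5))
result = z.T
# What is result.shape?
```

(5, 3, 8)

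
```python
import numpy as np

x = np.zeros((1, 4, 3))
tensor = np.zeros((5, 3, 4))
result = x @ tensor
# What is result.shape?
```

(5, 4, 4)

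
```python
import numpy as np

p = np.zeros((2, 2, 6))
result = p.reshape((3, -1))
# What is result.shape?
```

(3, 8)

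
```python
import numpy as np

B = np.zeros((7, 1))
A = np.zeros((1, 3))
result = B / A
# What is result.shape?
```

(7, 3)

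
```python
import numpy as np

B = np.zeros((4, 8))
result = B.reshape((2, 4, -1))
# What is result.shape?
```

(2, 4, 4)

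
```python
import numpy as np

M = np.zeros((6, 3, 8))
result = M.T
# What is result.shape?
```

(8, 3, 6)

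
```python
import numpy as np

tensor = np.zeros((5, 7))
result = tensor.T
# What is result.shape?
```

(7, 5)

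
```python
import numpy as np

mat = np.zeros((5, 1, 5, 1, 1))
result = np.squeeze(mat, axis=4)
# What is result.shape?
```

(5, 1, 5, 1)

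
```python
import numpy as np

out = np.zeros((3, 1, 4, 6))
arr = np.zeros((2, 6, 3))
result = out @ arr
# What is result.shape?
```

(3, 2, 4, 3)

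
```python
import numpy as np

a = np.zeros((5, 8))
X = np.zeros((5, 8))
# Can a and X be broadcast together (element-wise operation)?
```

Yes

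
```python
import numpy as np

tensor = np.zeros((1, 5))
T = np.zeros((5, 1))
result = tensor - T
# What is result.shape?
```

(5, 5)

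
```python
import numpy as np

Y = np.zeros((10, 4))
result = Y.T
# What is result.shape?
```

(4, 10)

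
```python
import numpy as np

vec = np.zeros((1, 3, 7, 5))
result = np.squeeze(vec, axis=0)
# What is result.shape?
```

(3, 7, 5)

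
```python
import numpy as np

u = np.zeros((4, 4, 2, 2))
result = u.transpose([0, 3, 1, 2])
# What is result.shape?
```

(4, 2, 4, 2)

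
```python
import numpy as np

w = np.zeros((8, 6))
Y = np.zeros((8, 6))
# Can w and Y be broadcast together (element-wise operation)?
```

Yes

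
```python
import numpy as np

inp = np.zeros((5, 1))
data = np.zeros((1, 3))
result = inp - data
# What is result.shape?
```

(5, 3)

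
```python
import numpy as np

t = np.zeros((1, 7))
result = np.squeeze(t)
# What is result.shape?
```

(7,)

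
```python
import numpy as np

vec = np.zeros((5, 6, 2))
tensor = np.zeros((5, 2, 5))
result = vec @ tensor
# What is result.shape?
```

(5, 6, 5)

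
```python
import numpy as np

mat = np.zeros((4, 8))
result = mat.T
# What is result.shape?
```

(8, 4)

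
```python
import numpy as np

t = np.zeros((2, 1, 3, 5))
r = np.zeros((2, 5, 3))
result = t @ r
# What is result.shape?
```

(2, 2, 3, 3)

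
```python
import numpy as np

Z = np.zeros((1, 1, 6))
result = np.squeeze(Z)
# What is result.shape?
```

(6,)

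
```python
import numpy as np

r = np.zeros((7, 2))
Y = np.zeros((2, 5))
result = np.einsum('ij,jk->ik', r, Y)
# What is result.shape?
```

(7, 5)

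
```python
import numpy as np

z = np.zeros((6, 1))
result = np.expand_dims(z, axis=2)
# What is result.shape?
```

(6, 1, 1)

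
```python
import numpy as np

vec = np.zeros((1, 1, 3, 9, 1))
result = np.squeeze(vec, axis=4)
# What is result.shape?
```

(1, 1, 3, 9)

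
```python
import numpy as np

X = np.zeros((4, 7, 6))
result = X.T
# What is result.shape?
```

(6, 7, 4)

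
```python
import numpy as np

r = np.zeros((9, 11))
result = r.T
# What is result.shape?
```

(11, 9)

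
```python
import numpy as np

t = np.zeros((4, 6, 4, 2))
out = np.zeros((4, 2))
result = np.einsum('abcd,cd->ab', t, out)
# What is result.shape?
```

(4, 6)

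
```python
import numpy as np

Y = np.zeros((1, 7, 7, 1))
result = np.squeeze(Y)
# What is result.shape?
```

(7, 7)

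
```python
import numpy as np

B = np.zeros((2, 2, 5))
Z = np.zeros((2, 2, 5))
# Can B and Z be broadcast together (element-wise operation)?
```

Yes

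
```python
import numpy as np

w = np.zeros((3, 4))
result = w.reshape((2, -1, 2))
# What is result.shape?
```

(2, 3, 2)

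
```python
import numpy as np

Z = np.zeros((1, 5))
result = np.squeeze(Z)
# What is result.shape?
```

(5,)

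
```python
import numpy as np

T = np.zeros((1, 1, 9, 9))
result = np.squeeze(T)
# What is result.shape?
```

(9, 9)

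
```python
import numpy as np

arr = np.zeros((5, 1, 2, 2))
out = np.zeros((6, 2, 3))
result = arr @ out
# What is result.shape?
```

(5, 6, 2, 3)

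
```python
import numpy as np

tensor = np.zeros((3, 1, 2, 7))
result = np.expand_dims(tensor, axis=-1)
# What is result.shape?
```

(3, 1, 2, 7, 1)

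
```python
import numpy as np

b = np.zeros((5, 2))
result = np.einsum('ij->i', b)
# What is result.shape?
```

(5,)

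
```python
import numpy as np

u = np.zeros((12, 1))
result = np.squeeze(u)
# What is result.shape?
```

(12,)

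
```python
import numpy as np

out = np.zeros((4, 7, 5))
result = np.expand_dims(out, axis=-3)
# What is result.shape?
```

(4, 1, 7, 5)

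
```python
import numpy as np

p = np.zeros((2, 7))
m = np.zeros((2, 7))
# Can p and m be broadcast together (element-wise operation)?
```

Yes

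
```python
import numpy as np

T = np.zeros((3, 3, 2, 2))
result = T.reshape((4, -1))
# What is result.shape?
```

(4, 9)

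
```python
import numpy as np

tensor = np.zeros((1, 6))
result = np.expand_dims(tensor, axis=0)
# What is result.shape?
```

(1, 1, 6)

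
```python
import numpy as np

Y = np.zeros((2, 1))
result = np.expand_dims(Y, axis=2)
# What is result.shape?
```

(2, 1, 1)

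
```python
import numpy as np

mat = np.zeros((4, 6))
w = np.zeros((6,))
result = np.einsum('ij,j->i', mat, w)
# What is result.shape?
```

(4,)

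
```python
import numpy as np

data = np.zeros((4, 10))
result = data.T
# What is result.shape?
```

(10, 4)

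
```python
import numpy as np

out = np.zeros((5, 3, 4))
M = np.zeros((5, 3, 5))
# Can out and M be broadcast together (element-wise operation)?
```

No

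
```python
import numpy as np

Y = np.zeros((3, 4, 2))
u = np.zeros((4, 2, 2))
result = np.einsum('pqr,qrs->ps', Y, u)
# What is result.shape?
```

(3, 2)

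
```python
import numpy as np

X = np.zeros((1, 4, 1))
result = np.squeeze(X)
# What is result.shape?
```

(4,)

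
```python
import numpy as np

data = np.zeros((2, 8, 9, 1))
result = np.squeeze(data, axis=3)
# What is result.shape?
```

(2, 8, 9)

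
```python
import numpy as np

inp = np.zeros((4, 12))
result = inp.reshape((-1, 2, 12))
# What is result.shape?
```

(2, 2, 12)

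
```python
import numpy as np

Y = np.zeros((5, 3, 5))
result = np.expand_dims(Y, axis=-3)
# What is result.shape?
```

(5, 1, 3, 5)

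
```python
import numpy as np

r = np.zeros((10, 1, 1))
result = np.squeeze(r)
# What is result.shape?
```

(10,)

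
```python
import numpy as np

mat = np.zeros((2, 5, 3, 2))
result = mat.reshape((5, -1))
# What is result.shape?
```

(5, 12)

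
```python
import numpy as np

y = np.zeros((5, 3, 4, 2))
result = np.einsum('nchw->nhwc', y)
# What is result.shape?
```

(5, 4, 2, 3)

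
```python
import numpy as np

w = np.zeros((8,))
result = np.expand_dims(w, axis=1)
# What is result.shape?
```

(8, 1)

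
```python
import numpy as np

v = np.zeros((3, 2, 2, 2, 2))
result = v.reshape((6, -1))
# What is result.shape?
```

(6, 8)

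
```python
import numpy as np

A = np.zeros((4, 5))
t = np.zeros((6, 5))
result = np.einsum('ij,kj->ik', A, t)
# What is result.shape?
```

(4, 6)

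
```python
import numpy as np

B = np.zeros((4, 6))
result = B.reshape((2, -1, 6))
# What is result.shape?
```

(2, 2, 6)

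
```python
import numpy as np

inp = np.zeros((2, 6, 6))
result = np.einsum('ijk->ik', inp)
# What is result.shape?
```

(2, 6)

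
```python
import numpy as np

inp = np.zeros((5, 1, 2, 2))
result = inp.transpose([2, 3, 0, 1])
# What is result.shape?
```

(2, 2, 5, 1)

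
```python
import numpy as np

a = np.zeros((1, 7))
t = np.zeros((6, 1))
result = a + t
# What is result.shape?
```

(6, 7)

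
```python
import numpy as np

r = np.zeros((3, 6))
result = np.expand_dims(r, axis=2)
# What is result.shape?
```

(3, 6, 1)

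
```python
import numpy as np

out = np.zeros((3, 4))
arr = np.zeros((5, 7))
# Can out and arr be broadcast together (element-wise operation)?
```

No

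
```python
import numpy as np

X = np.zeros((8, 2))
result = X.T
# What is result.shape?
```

(2, 8)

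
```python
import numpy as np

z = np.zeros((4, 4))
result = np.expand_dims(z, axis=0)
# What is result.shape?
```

(1, 4, 4)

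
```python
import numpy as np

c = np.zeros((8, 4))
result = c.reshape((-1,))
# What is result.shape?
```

(32,)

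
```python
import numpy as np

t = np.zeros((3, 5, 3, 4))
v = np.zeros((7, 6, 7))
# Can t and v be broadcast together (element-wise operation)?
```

No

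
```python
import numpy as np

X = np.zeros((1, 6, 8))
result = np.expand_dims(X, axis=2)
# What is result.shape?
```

(1, 6, 1, 8)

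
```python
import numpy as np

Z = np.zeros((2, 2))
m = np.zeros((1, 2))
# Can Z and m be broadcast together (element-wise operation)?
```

Yes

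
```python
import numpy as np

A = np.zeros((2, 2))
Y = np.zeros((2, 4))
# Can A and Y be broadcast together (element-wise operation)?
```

No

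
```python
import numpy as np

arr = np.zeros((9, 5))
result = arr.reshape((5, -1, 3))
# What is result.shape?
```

(5, 3, 3)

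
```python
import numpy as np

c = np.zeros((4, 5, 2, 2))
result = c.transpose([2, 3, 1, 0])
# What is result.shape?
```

(2, 2, 5, 4)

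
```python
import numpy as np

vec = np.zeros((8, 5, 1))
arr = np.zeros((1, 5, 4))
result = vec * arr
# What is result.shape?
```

(8, 5, 4)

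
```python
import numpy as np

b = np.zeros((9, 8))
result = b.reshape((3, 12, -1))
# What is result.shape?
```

(3, 12, 2)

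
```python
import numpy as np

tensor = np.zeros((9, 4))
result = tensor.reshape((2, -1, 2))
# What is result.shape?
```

(2, 9, 2)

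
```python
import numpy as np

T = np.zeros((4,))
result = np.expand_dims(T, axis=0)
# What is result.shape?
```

(1, 4)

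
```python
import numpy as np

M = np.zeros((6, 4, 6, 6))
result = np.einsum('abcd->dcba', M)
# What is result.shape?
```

(6, 6, 4, 6)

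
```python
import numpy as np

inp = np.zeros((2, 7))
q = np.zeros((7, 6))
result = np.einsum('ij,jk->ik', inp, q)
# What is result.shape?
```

(2, 6)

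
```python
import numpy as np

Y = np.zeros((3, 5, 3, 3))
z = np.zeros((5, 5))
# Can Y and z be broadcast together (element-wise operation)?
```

No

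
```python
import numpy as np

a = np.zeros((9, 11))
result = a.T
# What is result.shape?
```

(11, 9)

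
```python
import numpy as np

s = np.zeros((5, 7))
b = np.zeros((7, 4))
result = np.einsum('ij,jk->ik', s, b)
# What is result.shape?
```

(5, 4)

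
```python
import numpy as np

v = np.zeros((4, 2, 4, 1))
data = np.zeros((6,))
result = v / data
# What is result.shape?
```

(4, 2, 4, 6)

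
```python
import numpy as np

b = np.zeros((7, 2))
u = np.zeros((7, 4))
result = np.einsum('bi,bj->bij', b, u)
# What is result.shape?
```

(7, 2, 4)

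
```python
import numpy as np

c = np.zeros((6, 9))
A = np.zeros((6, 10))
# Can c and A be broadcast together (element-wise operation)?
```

No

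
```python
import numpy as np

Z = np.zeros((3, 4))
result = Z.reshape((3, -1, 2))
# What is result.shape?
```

(3, 2, 2)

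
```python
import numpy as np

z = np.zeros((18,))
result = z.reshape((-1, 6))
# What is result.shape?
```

(3, 6)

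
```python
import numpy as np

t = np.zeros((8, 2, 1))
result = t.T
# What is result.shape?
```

(1, 2, 8)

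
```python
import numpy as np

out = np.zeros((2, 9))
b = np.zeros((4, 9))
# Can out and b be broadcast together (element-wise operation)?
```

No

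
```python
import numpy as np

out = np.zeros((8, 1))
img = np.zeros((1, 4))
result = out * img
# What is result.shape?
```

(8, 4)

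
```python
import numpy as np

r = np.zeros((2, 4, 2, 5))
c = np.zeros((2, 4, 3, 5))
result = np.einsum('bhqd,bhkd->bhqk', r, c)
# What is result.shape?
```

(2, 4, 2, 3)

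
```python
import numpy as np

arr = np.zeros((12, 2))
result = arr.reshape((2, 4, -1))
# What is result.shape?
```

(2, 4, 3)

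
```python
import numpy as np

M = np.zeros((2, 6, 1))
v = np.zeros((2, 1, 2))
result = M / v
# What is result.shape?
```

(2, 6, 2)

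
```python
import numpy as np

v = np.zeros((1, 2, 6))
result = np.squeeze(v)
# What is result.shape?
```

(2, 6)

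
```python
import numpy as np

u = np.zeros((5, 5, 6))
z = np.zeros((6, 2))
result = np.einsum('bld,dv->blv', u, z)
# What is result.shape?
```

(5, 5, 2)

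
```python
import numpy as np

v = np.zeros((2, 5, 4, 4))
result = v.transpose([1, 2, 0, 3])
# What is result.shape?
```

(5, 4, 2, 4)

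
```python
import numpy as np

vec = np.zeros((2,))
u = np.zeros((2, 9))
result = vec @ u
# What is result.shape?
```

(9,)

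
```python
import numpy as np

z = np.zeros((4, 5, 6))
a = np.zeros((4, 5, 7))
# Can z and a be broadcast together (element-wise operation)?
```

No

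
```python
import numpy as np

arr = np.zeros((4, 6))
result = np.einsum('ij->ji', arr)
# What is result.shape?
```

(6, 4)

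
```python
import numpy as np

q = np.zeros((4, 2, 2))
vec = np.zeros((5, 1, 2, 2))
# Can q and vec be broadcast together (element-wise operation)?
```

Yes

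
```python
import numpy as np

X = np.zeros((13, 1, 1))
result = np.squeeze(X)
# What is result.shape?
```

(13,)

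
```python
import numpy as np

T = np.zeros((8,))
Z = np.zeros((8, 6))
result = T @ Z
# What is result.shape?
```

(6,)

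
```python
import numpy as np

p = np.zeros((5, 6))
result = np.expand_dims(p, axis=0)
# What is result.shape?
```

(1, 5, 6)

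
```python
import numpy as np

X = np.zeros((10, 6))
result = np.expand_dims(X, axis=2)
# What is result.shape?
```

(10, 6, 1)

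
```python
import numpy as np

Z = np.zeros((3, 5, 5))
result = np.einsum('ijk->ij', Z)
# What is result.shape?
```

(3, 5)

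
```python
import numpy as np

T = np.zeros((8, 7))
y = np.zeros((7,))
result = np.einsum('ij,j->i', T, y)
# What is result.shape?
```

(8,)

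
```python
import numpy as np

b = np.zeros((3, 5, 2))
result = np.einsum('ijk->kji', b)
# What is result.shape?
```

(2, 5, 3)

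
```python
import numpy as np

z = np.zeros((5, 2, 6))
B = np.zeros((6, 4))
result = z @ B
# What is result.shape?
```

(5, 2, 4)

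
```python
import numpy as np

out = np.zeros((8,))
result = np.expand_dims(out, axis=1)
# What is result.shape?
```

(8, 1)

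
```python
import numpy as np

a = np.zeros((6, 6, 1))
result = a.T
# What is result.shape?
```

(1, 6, 6)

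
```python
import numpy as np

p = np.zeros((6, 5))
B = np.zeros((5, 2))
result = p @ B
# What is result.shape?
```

(6, 2)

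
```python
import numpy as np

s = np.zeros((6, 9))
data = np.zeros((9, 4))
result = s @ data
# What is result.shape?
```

(6, 4)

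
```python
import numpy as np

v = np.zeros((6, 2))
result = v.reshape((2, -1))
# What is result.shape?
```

(2, 6)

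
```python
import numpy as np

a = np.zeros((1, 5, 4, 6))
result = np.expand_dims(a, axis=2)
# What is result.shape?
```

(1, 5, 1, 4, 6)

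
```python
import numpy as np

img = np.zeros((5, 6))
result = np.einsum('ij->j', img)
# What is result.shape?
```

(6,)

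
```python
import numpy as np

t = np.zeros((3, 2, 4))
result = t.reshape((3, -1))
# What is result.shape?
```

(3, 8)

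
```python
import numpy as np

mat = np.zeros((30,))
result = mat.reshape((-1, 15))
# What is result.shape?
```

(2, 15)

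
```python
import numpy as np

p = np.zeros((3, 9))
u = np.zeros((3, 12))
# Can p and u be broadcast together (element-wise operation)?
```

No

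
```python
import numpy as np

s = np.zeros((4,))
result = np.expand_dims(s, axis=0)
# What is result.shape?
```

(1, 4)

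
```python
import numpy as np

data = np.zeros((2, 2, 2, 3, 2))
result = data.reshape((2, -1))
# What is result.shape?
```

(2, 24)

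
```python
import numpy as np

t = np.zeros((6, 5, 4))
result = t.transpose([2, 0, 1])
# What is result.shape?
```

(4, 6, 5)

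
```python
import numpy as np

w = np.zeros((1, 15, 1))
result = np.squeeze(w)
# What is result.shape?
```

(15,)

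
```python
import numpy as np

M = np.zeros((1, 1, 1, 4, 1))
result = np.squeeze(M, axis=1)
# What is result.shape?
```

(1, 1, 4, 1)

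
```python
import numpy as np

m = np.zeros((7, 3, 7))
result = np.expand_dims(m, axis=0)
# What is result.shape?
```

(1, 7, 3, 7)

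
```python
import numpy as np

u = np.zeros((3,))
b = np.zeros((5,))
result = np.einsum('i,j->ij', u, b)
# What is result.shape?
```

(3, 5)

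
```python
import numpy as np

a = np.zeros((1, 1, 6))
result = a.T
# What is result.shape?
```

(6, 1, 1)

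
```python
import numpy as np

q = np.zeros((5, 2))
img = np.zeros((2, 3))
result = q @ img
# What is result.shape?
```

(5, 3)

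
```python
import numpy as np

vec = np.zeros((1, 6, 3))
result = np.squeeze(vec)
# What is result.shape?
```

(6, 3)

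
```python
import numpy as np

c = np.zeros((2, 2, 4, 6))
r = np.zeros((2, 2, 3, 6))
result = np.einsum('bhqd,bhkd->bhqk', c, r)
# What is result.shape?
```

(2, 2, 4, 3)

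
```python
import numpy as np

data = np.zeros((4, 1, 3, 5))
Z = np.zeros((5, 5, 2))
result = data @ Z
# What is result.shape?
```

(4, 5, 3, 2)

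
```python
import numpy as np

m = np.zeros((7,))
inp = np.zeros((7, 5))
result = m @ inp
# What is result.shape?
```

(5,)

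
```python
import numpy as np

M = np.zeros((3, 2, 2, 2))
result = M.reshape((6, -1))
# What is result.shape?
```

(6, 4)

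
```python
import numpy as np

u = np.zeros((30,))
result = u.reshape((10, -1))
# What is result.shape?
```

(10, 3)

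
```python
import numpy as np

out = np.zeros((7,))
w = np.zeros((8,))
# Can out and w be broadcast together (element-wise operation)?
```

No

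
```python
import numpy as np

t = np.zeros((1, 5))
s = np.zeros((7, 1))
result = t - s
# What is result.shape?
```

(7, 5)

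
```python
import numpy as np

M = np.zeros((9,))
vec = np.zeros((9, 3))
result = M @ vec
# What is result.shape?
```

(3,)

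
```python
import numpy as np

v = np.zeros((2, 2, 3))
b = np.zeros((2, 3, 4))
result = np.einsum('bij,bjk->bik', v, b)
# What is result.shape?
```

(2, 2, 4)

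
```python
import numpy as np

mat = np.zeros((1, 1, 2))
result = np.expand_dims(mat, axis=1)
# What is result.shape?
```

(1, 1, 1, 2)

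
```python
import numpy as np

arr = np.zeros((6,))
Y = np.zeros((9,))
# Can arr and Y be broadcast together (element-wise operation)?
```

No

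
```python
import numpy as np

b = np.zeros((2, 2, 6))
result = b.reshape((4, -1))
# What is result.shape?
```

(4, 6)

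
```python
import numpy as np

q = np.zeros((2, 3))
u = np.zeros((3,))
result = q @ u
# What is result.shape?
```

(2,)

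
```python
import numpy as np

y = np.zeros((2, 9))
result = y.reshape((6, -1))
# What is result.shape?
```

(6, 3)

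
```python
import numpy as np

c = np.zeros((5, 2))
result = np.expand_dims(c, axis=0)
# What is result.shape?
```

(1, 5, 2)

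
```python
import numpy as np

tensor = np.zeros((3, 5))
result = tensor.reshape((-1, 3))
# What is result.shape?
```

(5, 3)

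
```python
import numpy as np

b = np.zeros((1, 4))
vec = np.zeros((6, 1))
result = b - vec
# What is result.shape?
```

(6, 4)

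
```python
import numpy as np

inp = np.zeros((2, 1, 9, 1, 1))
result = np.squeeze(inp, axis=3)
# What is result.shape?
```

(2, 1, 9, 1)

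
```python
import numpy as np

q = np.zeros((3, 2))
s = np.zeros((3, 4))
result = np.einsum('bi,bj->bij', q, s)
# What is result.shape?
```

(3, 2, 4)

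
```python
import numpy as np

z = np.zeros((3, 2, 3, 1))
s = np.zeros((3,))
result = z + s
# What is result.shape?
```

(3, 2, 3, 3)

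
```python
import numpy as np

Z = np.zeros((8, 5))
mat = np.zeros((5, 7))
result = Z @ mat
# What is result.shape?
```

(8, 7)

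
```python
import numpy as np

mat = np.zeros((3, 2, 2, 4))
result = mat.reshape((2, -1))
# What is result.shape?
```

(2, 24)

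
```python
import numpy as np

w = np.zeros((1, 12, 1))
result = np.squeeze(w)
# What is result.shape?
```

(12,)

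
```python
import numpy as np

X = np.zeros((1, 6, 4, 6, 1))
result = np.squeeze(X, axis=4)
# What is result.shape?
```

(1, 6, 4, 6)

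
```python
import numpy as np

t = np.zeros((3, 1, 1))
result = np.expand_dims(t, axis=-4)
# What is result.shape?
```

(1, 3, 1, 1)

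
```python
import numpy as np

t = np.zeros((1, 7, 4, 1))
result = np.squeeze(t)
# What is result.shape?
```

(7, 4)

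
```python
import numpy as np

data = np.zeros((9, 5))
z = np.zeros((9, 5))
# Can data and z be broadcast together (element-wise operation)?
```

Yes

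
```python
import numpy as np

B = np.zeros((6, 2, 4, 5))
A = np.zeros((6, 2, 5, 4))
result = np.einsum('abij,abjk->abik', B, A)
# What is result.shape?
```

(6, 2, 4, 4)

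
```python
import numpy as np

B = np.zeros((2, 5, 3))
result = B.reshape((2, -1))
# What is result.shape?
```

(2, 15)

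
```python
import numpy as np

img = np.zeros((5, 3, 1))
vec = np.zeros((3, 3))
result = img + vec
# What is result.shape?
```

(5, 3, 3)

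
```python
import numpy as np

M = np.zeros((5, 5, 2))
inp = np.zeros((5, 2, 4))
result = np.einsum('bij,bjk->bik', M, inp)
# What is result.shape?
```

(5, 5, 4)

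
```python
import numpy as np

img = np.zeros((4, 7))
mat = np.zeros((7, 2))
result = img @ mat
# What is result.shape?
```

(4, 2)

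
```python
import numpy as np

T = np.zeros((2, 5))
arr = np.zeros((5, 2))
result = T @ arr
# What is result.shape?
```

(2, 2)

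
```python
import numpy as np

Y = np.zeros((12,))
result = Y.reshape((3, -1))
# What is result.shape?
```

(3, 4)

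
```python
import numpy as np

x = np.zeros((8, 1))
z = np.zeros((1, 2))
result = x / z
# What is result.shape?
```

(8, 2)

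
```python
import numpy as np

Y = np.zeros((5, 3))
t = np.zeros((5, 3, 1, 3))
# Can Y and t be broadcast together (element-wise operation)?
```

Yes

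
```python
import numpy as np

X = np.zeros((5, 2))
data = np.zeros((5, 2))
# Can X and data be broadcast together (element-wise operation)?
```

Yes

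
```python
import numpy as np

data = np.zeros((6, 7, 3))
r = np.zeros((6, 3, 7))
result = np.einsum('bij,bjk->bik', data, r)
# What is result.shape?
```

(6, 7, 7)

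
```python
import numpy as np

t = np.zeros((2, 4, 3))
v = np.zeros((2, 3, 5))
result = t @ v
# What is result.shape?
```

(2, 4, 5)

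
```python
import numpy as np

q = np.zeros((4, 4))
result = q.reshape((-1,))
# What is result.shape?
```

(16,)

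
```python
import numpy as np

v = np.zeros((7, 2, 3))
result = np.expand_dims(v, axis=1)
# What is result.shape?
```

(7, 1, 2, 3)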